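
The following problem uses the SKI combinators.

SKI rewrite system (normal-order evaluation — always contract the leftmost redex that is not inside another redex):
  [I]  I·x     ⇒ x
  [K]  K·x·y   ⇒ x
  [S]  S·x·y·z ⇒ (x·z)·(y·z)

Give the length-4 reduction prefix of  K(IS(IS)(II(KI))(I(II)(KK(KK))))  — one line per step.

  start: K(IS(IS)(II(KI))(I(II)(KK(KK))))
  [1] K(S(IS)(II(KI))(I(II)(KK(KK))))
  [2] K(IS(I(II)(KK(KK)))(II(KI)(I(II)(KK(KK)))))
  [3] K(S(I(II)(KK(KK)))(II(KI)(I(II)(KK(KK)))))
  [4] K(S(II(KK(KK)))(II(KI)(I(II)(KK(KK)))))

Answer: after 4 steps: K(S(II(KK(KK)))(II(KI)(I(II)(KK(KK)))))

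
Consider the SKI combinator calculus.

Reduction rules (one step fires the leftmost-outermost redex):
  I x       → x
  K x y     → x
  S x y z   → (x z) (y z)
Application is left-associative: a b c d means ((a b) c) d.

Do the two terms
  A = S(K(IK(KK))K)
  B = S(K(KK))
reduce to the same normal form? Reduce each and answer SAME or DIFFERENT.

Term A:
  start: S(K(IK(KK))K)
  →1  S(IK(KK))
  →2  S(K(KK))

Term B:
  start: S(K(KK))

Answer: SAME — A ⇓ S(K(KK)), B ⇓ S(K(KK))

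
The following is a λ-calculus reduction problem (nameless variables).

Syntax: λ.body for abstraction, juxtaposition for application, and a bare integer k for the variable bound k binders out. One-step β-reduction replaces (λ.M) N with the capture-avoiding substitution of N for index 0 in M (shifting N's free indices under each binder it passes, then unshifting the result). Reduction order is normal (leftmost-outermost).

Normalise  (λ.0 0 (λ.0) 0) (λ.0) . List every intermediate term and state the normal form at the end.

  start: (λ.0 0 (λ.0) 0) (λ.0)
  step 1: (λ.0) (λ.0) (λ.0) (λ.0)
  step 2: (λ.0) (λ.0) (λ.0)
  step 3: (λ.0) (λ.0)
  step 4: λ.0

Answer: normal form = λ.0  (in 4 steps)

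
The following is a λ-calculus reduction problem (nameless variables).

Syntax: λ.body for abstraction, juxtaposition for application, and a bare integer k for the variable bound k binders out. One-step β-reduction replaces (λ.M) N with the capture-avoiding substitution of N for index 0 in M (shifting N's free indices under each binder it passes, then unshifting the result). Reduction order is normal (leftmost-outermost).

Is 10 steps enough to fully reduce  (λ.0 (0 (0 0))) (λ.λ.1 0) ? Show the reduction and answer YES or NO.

Answer: YES — reaches normal form λ.λ.1 0 in 7 ≤ 10 steps

Working:
  start: (λ.0 (0 (0 0))) (λ.λ.1 0)
  step 1: (λ.λ.1 0) ((λ.λ.1 0) ((λ.λ.1 0) (λ.λ.1 0)))
  step 2: λ.(λ.λ.1 0) ((λ.λ.1 0) (λ.λ.1 0)) 0
  step 3: λ.(λ.(λ.λ.1 0) (λ.λ.1 0) 0) 0
  step 4: λ.(λ.λ.1 0) (λ.λ.1 0) 0
  step 5: λ.(λ.(λ.λ.1 0) 0) 0
  step 6: λ.(λ.λ.1 0) 0
  step 7: λ.λ.1 0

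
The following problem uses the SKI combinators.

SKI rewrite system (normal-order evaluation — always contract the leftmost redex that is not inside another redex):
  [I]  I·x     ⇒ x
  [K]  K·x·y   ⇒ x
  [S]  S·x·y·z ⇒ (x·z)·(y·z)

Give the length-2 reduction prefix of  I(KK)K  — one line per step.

  start: I(KK)K
  step 1: KKK
  step 2: K

Answer: after 2 steps: K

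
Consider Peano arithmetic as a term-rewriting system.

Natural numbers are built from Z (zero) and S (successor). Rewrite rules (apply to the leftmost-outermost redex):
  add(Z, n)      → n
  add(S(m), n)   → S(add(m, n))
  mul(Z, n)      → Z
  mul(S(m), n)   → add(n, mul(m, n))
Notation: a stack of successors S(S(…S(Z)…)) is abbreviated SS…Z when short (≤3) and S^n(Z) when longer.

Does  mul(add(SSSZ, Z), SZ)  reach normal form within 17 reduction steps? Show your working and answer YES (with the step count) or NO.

Answer: YES — reaches normal form SSSZ in 14 ≤ 17 steps

Reduction:
  start: mul(add(SSSZ, Z), SZ)
  [1] mul(S(add(SSZ, Z)), SZ)
  [2] add(SZ, mul(add(SSZ, Z), SZ))
  [3] S(add(Z, mul(add(SSZ, Z), SZ)))
  [4] S(mul(add(SSZ, Z), SZ))
  [5] S(mul(S(add(SZ, Z)), SZ))
  [6] S(add(SZ, mul(add(SZ, Z), SZ)))
  [7] S(S(add(Z, mul(add(SZ, Z), SZ))))
  [8] S(S(mul(add(SZ, Z), SZ)))
  [9] S(S(mul(S(add(Z, Z)), SZ)))
  [10] S(S(add(SZ, mul(add(Z, Z), SZ))))
  [11] S(S(S(add(Z, mul(add(Z, Z), SZ)))))
  [12] S(S(S(mul(add(Z, Z), SZ))))
  [13] S(S(S(mul(Z, SZ))))
  [14] SSSZ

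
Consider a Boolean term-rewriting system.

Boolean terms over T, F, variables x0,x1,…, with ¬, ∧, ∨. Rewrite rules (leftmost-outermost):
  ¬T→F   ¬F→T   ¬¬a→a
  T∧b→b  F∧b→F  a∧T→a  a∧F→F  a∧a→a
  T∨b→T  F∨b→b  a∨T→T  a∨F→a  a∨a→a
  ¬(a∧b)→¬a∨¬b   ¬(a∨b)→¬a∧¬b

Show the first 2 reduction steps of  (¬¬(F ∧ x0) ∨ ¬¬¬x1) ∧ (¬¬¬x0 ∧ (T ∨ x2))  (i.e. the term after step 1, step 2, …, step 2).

  start: (¬¬(F ∧ x0) ∨ ¬¬¬x1) ∧ (¬¬¬x0 ∧ (T ∨ x2))
  →1  ((F ∧ x0) ∨ ¬¬¬x1) ∧ (¬¬¬x0 ∧ (T ∨ x2))
  →2  (F ∨ ¬¬¬x1) ∧ (¬¬¬x0 ∧ (T ∨ x2))

Answer: after 2 steps: (F ∨ ¬¬¬x1) ∧ (¬¬¬x0 ∧ (T ∨ x2))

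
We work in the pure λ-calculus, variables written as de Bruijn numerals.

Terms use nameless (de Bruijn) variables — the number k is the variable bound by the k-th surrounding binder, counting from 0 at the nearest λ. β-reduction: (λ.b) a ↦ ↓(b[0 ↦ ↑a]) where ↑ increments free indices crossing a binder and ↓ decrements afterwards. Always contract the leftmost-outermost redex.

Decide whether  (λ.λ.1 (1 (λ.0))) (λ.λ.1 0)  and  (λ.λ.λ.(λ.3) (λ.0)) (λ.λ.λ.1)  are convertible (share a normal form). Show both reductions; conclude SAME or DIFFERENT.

Answer: DIFFERENT — A ⇓ λ.λ.0, B ⇓ λ.λ.λ.λ.λ.1

Reduction:
Term A:
  start: (λ.λ.1 (1 (λ.0))) (λ.λ.1 0)
  →1  λ.(λ.λ.1 0) ((λ.λ.1 0) (λ.0))
  →2  λ.λ.(λ.λ.1 0) (λ.0) 0
  →3  λ.λ.(λ.(λ.0) 0) 0
  →4  λ.λ.(λ.0) 0
  →5  λ.λ.0

Term B:
  start: (λ.λ.λ.(λ.3) (λ.0)) (λ.λ.λ.1)
  →1  λ.λ.(λ.λ.λ.λ.1) (λ.0)
  →2  λ.λ.λ.λ.λ.1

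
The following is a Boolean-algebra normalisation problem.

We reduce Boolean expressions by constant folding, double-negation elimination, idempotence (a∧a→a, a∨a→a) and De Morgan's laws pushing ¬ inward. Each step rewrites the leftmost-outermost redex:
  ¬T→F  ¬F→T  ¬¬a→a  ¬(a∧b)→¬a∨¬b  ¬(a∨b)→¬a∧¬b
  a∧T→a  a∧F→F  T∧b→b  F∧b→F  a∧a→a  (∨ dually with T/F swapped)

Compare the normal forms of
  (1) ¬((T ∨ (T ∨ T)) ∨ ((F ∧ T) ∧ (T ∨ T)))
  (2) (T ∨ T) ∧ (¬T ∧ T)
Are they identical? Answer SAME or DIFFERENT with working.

Answer: SAME — A ⇓ F, B ⇓ F

Working:
Term A:
  start: ¬((T ∨ (T ∨ T)) ∨ ((F ∧ T) ∧ (T ∨ T)))
  step 1: ¬(T ∨ (T ∨ T)) ∧ ¬((F ∧ T) ∧ (T ∨ T))
  step 2: (¬T ∧ ¬(T ∨ T)) ∧ ¬((F ∧ T) ∧ (T ∨ T))
  step 3: (F ∧ ¬(T ∨ T)) ∧ ¬((F ∧ T) ∧ (T ∨ T))
  step 4: F ∧ ¬((F ∧ T) ∧ (T ∨ T))
  step 5: F

Term B:
  start: (T ∨ T) ∧ (¬T ∧ T)
  step 1: T ∧ (¬T ∧ T)
  step 2: ¬T ∧ T
  step 3: ¬T
  step 4: F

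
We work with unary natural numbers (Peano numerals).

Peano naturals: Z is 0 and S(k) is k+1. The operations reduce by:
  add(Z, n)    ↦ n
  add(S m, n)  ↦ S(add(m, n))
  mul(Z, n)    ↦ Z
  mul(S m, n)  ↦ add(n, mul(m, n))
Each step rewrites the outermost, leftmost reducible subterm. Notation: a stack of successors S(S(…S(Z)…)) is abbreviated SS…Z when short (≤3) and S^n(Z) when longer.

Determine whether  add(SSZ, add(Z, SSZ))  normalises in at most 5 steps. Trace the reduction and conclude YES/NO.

Answer: YES — reaches normal form S^4(Z) in 4 ≤ 5 steps

Reduction:
  start: add(SSZ, add(Z, SSZ))
  step 1: S(add(SZ, add(Z, SSZ)))
  step 2: S(S(add(Z, add(Z, SSZ))))
  step 3: S(S(add(Z, SSZ)))
  step 4: S^4(Z)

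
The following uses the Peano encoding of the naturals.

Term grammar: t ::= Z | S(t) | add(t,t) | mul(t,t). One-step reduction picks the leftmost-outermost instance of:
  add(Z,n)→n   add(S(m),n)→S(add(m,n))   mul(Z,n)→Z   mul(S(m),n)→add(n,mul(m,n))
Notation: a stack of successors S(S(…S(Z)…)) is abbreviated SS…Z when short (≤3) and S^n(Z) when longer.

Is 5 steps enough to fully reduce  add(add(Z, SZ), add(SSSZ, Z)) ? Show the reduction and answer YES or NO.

Answer: NO — after 5 steps the term is S(S(S(add(SZ, Z)))), not yet normal

Reduction:
  start: add(add(Z, SZ), add(SSSZ, Z))
  step 1: add(SZ, add(SSSZ, Z))
  step 2: S(add(Z, add(SSSZ, Z)))
  step 3: S(add(SSSZ, Z))
  step 4: S(S(add(SSZ, Z)))
  step 5: S(S(S(add(SZ, Z))))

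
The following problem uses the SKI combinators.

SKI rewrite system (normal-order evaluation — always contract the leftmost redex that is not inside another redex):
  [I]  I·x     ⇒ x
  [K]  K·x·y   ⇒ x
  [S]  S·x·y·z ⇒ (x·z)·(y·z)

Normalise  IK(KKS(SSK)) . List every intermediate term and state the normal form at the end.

Answer: normal form = K(K(SSK))  (in 2 steps)

Working:
  start: IK(KKS(SSK))
  →1  K(KKS(SSK))
  →2  K(K(SSK))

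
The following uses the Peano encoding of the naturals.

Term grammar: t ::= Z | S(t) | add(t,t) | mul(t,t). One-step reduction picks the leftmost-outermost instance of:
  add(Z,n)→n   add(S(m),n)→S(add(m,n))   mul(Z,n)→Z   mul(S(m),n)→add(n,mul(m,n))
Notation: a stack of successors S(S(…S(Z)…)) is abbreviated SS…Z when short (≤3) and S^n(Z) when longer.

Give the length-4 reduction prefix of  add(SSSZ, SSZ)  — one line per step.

  start: add(SSSZ, SSZ)
  [1] S(add(SSZ, SSZ))
  [2] S(S(add(SZ, SSZ)))
  [3] S(S(S(add(Z, SSZ))))
  [4] S^5(Z)

Answer: after 4 steps: S^5(Z)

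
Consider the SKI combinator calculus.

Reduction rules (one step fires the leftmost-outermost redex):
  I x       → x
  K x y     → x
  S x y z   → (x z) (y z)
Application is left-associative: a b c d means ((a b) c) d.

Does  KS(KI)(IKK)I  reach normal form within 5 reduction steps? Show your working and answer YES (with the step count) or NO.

  start: KS(KI)(IKK)I
  step 1: S(IKK)I
  step 2: S(KK)I

Answer: YES — reaches normal form S(KK)I in 2 ≤ 5 steps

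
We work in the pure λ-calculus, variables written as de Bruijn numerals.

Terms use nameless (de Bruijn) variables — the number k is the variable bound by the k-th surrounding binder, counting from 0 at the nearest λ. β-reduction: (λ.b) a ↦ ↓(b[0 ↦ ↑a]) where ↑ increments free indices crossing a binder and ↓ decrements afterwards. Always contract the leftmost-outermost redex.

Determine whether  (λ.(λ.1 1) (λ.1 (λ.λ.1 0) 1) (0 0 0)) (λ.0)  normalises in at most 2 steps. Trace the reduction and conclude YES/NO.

  start: (λ.(λ.1 1) (λ.1 (λ.λ.1 0) 1) (0 0 0)) (λ.0)
  [1] (λ.(λ.0) (λ.0)) (λ.(λ.0) (λ.λ.1 0) (λ.0)) ((λ.0) (λ.0) (λ.0))
  [2] (λ.0) (λ.0) ((λ.0) (λ.0) (λ.0))

Answer: NO — after 2 steps the term is (λ.0) (λ.0) ((λ.0) (λ.0) (λ.0)), not yet normal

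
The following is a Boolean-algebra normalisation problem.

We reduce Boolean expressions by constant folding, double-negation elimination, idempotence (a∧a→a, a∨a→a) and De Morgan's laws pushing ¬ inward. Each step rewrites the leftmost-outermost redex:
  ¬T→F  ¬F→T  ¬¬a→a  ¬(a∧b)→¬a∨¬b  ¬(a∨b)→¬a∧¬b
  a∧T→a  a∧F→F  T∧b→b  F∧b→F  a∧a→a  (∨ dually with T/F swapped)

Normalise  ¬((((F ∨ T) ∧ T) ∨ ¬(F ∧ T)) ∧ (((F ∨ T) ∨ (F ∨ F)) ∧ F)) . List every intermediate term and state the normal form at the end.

Answer: normal form = T  (in 19 steps)

Reduction:
  start: ¬((((F ∨ T) ∧ T) ∨ ¬(F ∧ T)) ∧ (((F ∨ T) ∨ (F ∨ F)) ∧ F))
  [1] ¬(((F ∨ T) ∧ T) ∨ ¬(F ∧ T)) ∨ ¬(((F ∨ T) ∨ (F ∨ F)) ∧ F)
  [2] (¬((F ∨ T) ∧ T) ∧ ¬¬(F ∧ T)) ∨ ¬(((F ∨ T) ∨ (F ∨ F)) ∧ F)
  [3] ((¬(F ∨ T) ∨ ¬T) ∧ ¬¬(F ∧ T)) ∨ ¬(((F ∨ T) ∨ (F ∨ F)) ∧ F)
  [4] (((¬F ∧ ¬T) ∨ ¬T) ∧ ¬¬(F ∧ T)) ∨ ¬(((F ∨ T) ∨ (F ∨ F)) ∧ F)
  [5] (((T ∧ ¬T) ∨ ¬T) ∧ ¬¬(F ∧ T)) ∨ ¬(((F ∨ T) ∨ (F ∨ F)) ∧ F)
  [6] ((¬T ∨ ¬T) ∧ ¬¬(F ∧ T)) ∨ ¬(((F ∨ T) ∨ (F ∨ F)) ∧ F)
  [7] (¬T ∧ ¬¬(F ∧ T)) ∨ ¬(((F ∨ T) ∨ (F ∨ F)) ∧ F)
  [8] (F ∧ ¬¬(F ∧ T)) ∨ ¬(((F ∨ T) ∨ (F ∨ F)) ∧ F)
  [9] F ∨ ¬(((F ∨ T) ∨ (F ∨ F)) ∧ F)
  [10] ¬(((F ∨ T) ∨ (F ∨ F)) ∧ F)
  [11] ¬((F ∨ T) ∨ (F ∨ F)) ∨ ¬F
  [12] (¬(F ∨ T) ∧ ¬(F ∨ F)) ∨ ¬F
  [13] ((¬F ∧ ¬T) ∧ ¬(F ∨ F)) ∨ ¬F
  [14] ((T ∧ ¬T) ∧ ¬(F ∨ F)) ∨ ¬F
  [15] (¬T ∧ ¬(F ∨ F)) ∨ ¬F
  [16] (F ∧ ¬(F ∨ F)) ∨ ¬F
  [17] F ∨ ¬F
  [18] ¬F
  [19] T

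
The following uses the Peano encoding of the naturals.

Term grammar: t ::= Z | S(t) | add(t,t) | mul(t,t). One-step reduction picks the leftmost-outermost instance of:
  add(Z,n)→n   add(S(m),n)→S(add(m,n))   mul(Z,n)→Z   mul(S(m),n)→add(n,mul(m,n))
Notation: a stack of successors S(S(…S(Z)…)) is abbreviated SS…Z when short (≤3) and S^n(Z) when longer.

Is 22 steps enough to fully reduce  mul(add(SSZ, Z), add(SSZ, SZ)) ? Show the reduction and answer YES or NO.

  start: mul(add(SSZ, Z), add(SSZ, SZ))
  step 1: mul(S(add(SZ, Z)), add(SSZ, SZ))
  step 2: add(add(SSZ, SZ), mul(add(SZ, Z), add(SSZ, SZ)))
  step 3: add(S(add(SZ, SZ)), mul(add(SZ, Z), add(SSZ, SZ)))
  step 4: S(add(add(SZ, SZ), mul(add(SZ, Z), add(SSZ, SZ))))
  step 5: S(add(S(add(Z, SZ)), mul(add(SZ, Z), add(SSZ, SZ))))
  step 6: S(S(add(add(Z, SZ), mul(add(SZ, Z), add(SSZ, SZ)))))
  step 7: S(S(add(SZ, mul(add(SZ, Z), add(SSZ, SZ)))))
  step 8: S(S(S(add(Z, mul(add(SZ, Z), add(SSZ, SZ))))))
  step 9: S(S(S(mul(add(SZ, Z), add(SSZ, SZ)))))
  step 10: S(S(S(mul(S(add(Z, Z)), add(SSZ, SZ)))))
  step 11: S(S(S(add(add(SSZ, SZ), mul(add(Z, Z), add(SSZ, SZ))))))
  step 12: S(S(S(add(S(add(SZ, SZ)), mul(add(Z, Z), add(SSZ, SZ))))))
  step 13: S(S(S(S(add(add(SZ, SZ), mul(add(Z, Z), add(SSZ, SZ)))))))
  step 14: S(S(S(S(add(S(add(Z, SZ)), mul(add(Z, Z), add(SSZ, SZ)))))))
  step 15: S(S(S(S(S(add(add(Z, SZ), mul(add(Z, Z), add(SSZ, SZ))))))))
  step 16: S(S(S(S(S(add(SZ, mul(add(Z, Z), add(SSZ, SZ))))))))
  step 17: S(S(S(S(S(S(add(Z, mul(add(Z, Z), add(SSZ, SZ)))))))))
  step 18: S(S(S(S(S(S(mul(add(Z, Z), add(SSZ, SZ))))))))
  step 19: S(S(S(S(S(S(mul(Z, add(SSZ, SZ))))))))
  step 20: S^6(Z)

Answer: YES — reaches normal form S^6(Z) in 20 ≤ 22 steps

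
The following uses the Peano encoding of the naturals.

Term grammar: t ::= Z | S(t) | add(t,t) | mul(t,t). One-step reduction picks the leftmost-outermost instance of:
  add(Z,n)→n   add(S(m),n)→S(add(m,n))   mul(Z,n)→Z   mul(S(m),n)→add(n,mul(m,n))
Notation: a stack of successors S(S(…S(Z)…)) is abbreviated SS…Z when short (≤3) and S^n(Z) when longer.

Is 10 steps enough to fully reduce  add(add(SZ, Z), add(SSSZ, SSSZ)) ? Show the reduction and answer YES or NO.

  start: add(add(SZ, Z), add(SSSZ, SSSZ))
  →1  add(S(add(Z, Z)), add(SSSZ, SSSZ))
  →2  S(add(add(Z, Z), add(SSSZ, SSSZ)))
  →3  S(add(Z, add(SSSZ, SSSZ)))
  →4  S(add(SSSZ, SSSZ))
  →5  S(S(add(SSZ, SSSZ)))
  →6  S(S(S(add(SZ, SSSZ))))
  →7  S(S(S(S(add(Z, SSSZ)))))
  →8  S^7(Z)

Answer: YES — reaches normal form S^7(Z) in 8 ≤ 10 steps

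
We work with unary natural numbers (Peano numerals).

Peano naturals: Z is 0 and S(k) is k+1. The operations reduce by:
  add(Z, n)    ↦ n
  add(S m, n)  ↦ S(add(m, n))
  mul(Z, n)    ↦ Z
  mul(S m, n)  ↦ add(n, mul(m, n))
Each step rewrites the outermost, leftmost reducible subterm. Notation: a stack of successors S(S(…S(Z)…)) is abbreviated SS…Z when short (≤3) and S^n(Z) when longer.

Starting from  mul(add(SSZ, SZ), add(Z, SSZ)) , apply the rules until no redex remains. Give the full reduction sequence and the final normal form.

Answer: normal form = S^6(Z)  (in 19 steps)

Reduction:
  start: mul(add(SSZ, SZ), add(Z, SSZ))
  step 1: mul(S(add(SZ, SZ)), add(Z, SSZ))
  step 2: add(add(Z, SSZ), mul(add(SZ, SZ), add(Z, SSZ)))
  step 3: add(SSZ, mul(add(SZ, SZ), add(Z, SSZ)))
  step 4: S(add(SZ, mul(add(SZ, SZ), add(Z, SSZ))))
  step 5: S(S(add(Z, mul(add(SZ, SZ), add(Z, SSZ)))))
  step 6: S(S(mul(add(SZ, SZ), add(Z, SSZ))))
  step 7: S(S(mul(S(add(Z, SZ)), add(Z, SSZ))))
  step 8: S(S(add(add(Z, SSZ), mul(add(Z, SZ), add(Z, SSZ)))))
  step 9: S(S(add(SSZ, mul(add(Z, SZ), add(Z, SSZ)))))
  step 10: S(S(S(add(SZ, mul(add(Z, SZ), add(Z, SSZ))))))
  step 11: S(S(S(S(add(Z, mul(add(Z, SZ), add(Z, SSZ)))))))
  step 12: S(S(S(S(mul(add(Z, SZ), add(Z, SSZ))))))
  step 13: S(S(S(S(mul(SZ, add(Z, SSZ))))))
  step 14: S(S(S(S(add(add(Z, SSZ), mul(Z, add(Z, SSZ)))))))
  step 15: S(S(S(S(add(SSZ, mul(Z, add(Z, SSZ)))))))
  step 16: S(S(S(S(S(add(SZ, mul(Z, add(Z, SSZ))))))))
  step 17: S(S(S(S(S(S(add(Z, mul(Z, add(Z, SSZ)))))))))
  step 18: S(S(S(S(S(S(mul(Z, add(Z, SSZ))))))))
  step 19: S^6(Z)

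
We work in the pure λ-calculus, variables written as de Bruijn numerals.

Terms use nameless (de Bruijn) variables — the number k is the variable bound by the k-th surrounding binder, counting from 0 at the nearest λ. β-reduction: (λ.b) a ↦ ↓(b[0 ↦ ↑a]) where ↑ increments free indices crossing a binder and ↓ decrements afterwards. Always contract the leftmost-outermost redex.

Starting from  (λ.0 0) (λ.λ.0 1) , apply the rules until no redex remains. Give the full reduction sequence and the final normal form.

Answer: normal form = λ.0 (λ.λ.0 1)  (in 2 steps)

Working:
  start: (λ.0 0) (λ.λ.0 1)
  step 1: (λ.λ.0 1) (λ.λ.0 1)
  step 2: λ.0 (λ.λ.0 1)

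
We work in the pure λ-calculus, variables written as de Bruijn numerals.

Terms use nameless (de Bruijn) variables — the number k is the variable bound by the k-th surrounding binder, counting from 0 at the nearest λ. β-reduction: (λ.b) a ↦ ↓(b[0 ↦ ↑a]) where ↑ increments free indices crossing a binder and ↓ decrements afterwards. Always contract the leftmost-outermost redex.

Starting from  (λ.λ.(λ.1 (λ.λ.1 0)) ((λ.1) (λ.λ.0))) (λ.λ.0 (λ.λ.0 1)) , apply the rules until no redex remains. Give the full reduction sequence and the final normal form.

  start: (λ.λ.(λ.1 (λ.λ.1 0)) ((λ.1) (λ.λ.0))) (λ.λ.0 (λ.λ.0 1))
  [1] λ.(λ.1 (λ.λ.1 0)) ((λ.1) (λ.λ.0))
  [2] λ.0 (λ.λ.1 0)

Answer: normal form = λ.0 (λ.λ.1 0)  (in 2 steps)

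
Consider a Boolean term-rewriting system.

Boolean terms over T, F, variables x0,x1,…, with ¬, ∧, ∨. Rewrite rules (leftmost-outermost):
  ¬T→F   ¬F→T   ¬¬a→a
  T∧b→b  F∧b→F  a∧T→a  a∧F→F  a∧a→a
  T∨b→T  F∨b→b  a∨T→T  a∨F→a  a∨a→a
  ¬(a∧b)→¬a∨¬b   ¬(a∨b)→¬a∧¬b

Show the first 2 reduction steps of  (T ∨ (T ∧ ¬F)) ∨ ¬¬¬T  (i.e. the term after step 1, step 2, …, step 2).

Answer: after 2 steps: T

Derivation:
  start: (T ∨ (T ∧ ¬F)) ∨ ¬¬¬T
  step 1: T ∨ ¬¬¬T
  step 2: T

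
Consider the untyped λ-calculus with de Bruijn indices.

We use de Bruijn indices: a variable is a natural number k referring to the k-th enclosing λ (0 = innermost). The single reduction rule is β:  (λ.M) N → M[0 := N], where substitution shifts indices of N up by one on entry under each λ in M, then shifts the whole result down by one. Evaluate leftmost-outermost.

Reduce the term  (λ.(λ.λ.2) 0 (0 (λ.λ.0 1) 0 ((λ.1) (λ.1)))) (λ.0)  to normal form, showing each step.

  start: (λ.(λ.λ.2) 0 (0 (λ.λ.0 1) 0 ((λ.1) (λ.1)))) (λ.0)
  →1  (λ.λ.λ.0) (λ.0) ((λ.0) (λ.λ.0 1) (λ.0) ((λ.λ.0) (λ.λ.0)))
  →2  (λ.λ.0) ((λ.0) (λ.λ.0 1) (λ.0) ((λ.λ.0) (λ.λ.0)))
  →3  λ.0

Answer: normal form = λ.0  (in 3 steps)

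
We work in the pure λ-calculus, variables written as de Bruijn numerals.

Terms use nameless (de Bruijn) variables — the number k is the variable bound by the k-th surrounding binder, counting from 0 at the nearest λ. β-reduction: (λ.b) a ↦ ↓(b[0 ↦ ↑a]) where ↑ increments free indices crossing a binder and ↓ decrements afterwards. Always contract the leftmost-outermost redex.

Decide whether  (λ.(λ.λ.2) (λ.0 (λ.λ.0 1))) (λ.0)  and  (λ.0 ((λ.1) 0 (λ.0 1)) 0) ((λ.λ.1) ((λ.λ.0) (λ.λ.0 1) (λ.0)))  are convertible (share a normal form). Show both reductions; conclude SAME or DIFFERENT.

Answer: SAME — A ⇓ λ.λ.0, B ⇓ λ.λ.0

Reduction:
Term A:
  start: (λ.(λ.λ.2) (λ.0 (λ.λ.0 1))) (λ.0)
  step 1: (λ.λ.λ.0) (λ.0 (λ.λ.0 1))
  step 2: λ.λ.0

Term B:
  start: (λ.0 ((λ.1) 0 (λ.0 1)) 0) ((λ.λ.1) ((λ.λ.0) (λ.λ.0 1) (λ.0)))
  step 1: (λ.λ.1) ((λ.λ.0) (λ.λ.0 1) (λ.0)) ((λ.(λ.λ.1) ((λ.λ.0) (λ.λ.0 1) (λ.0))) ((λ.λ.1) ((λ.λ.0) (λ.λ.0 1) (λ.0))) (λ.0 ((λ.λ.1) ((λ.λ.0) (λ.λ.0 1) (λ.0))))) ((λ.λ.1) ((λ.λ.0) (λ.λ.0 1) (λ.0)))
  step 2: (λ.(λ.λ.0) (λ.λ.0 1) (λ.0)) ((λ.(λ.λ.1) ((λ.λ.0) (λ.λ.0 1) (λ.0))) ((λ.λ.1) ((λ.λ.0) (λ.λ.0 1) (λ.0))) (λ.0 ((λ.λ.1) ((λ.λ.0) (λ.λ.0 1) (λ.0))))) ((λ.λ.1) ((λ.λ.0) (λ.λ.0 1) (λ.0)))
  step 3: (λ.λ.0) (λ.λ.0 1) (λ.0) ((λ.λ.1) ((λ.λ.0) (λ.λ.0 1) (λ.0)))
  step 4: (λ.0) (λ.0) ((λ.λ.1) ((λ.λ.0) (λ.λ.0 1) (λ.0)))
  step 5: (λ.0) ((λ.λ.1) ((λ.λ.0) (λ.λ.0 1) (λ.0)))
  step 6: (λ.λ.1) ((λ.λ.0) (λ.λ.0 1) (λ.0))
  step 7: λ.(λ.λ.0) (λ.λ.0 1) (λ.0)
  step 8: λ.(λ.0) (λ.0)
  step 9: λ.λ.0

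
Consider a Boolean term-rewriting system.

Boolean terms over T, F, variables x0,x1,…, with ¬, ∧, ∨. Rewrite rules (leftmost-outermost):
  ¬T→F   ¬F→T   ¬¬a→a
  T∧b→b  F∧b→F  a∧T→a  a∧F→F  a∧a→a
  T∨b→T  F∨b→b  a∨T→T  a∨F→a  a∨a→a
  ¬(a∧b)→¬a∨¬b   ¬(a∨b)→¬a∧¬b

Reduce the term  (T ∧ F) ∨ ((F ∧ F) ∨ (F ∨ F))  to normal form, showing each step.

Answer: normal form = F  (in 5 steps)

Derivation:
  start: (T ∧ F) ∨ ((F ∧ F) ∨ (F ∨ F))
  step 1: F ∨ ((F ∧ F) ∨ (F ∨ F))
  step 2: (F ∧ F) ∨ (F ∨ F)
  step 3: F ∨ (F ∨ F)
  step 4: F ∨ F
  step 5: F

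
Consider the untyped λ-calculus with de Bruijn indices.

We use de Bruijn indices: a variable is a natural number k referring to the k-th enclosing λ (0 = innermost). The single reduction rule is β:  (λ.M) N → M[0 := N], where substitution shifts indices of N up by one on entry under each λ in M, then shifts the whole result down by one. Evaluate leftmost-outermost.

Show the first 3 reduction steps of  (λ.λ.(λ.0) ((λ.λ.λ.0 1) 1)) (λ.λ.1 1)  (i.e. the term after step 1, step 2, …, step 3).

Answer: after 3 steps: λ.λ.λ.0 1

Working:
  start: (λ.λ.(λ.0) ((λ.λ.λ.0 1) 1)) (λ.λ.1 1)
  →1  λ.(λ.0) ((λ.λ.λ.0 1) (λ.λ.1 1))
  →2  λ.(λ.λ.λ.0 1) (λ.λ.1 1)
  →3  λ.λ.λ.0 1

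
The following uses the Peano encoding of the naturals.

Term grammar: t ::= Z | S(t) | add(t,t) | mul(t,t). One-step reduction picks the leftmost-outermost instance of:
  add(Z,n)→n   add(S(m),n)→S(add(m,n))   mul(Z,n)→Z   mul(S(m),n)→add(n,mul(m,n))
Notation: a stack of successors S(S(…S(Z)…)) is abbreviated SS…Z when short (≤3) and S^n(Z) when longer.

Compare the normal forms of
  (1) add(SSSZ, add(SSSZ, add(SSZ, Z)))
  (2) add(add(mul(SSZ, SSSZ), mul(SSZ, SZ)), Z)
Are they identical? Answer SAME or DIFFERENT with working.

Term A:
  start: add(SSSZ, add(SSSZ, add(SSZ, Z)))
  step 1: S(add(SSZ, add(SSSZ, add(SSZ, Z))))
  step 2: S(S(add(SZ, add(SSSZ, add(SSZ, Z)))))
  step 3: S(S(S(add(Z, add(SSSZ, add(SSZ, Z))))))
  step 4: S(S(S(add(SSSZ, add(SSZ, Z)))))
  step 5: S(S(S(S(add(SSZ, add(SSZ, Z))))))
  step 6: S(S(S(S(S(add(SZ, add(SSZ, Z)))))))
  step 7: S(S(S(S(S(S(add(Z, add(SSZ, Z))))))))
  step 8: S(S(S(S(S(S(add(SSZ, Z)))))))
  step 9: S(S(S(S(S(S(S(add(SZ, Z))))))))
  step 10: S(S(S(S(S(S(S(S(add(Z, Z)))))))))
  step 11: S^8(Z)

Term B:
  start: add(add(mul(SSZ, SSSZ), mul(SSZ, SZ)), Z)
  step 1: add(add(add(SSSZ, mul(SZ, SSSZ)), mul(SSZ, SZ)), Z)
  step 2: add(add(S(add(SSZ, mul(SZ, SSSZ))), mul(SSZ, SZ)), Z)
  step 3: add(S(add(add(SSZ, mul(SZ, SSSZ)), mul(SSZ, SZ))), Z)
  step 4: S(add(add(add(SSZ, mul(SZ, SSSZ)), mul(SSZ, SZ)), Z))
  step 5: S(add(add(S(add(SZ, mul(SZ, SSSZ))), mul(SSZ, SZ)), Z))
  step 6: S(add(S(add(add(SZ, mul(SZ, SSSZ)), mul(SSZ, SZ))), Z))
  step 7: S(S(add(add(add(SZ, mul(SZ, SSSZ)), mul(SSZ, SZ)), Z)))
  step 8: S(S(add(add(S(add(Z, mul(SZ, SSSZ))), mul(SSZ, SZ)), Z)))
  step 9: S(S(add(S(add(add(Z, mul(SZ, SSSZ)), mul(SSZ, SZ))), Z)))
  step 10: S(S(S(add(add(add(Z, mul(SZ, SSSZ)), mul(SSZ, SZ)), Z))))
  step 11: S(S(S(add(add(mul(SZ, SSSZ), mul(SSZ, SZ)), Z))))
  step 12: S(S(S(add(add(add(SSSZ, mul(Z, SSSZ)), mul(SSZ, SZ)), Z))))
  step 13: S(S(S(add(add(S(add(SSZ, mul(Z, SSSZ))), mul(SSZ, SZ)), Z))))
  step 14: S(S(S(add(S(add(add(SSZ, mul(Z, SSSZ)), mul(SSZ, SZ))), Z))))
  step 15: S(S(S(S(add(add(add(SSZ, mul(Z, SSSZ)), mul(SSZ, SZ)), Z)))))
  step 16: S(S(S(S(add(add(S(add(SZ, mul(Z, SSSZ))), mul(SSZ, SZ)), Z)))))
  step 17: S(S(S(S(add(S(add(add(SZ, mul(Z, SSSZ)), mul(SSZ, SZ))), Z)))))
  step 18: S(S(S(S(S(add(add(add(SZ, mul(Z, SSSZ)), mul(SSZ, SZ)), Z))))))
  step 19: S(S(S(S(S(add(add(S(add(Z, mul(Z, SSSZ))), mul(SSZ, SZ)), Z))))))
  step 20: S(S(S(S(S(add(S(add(add(Z, mul(Z, SSSZ)), mul(SSZ, SZ))), Z))))))
  step 21: S(S(S(S(S(S(add(add(add(Z, mul(Z, SSSZ)), mul(SSZ, SZ)), Z)))))))
  step 22: S(S(S(S(S(S(add(add(mul(Z, SSSZ), mul(SSZ, SZ)), Z)))))))
  step 23: S(S(S(S(S(S(add(add(Z, mul(SSZ, SZ)), Z)))))))
  step 24: S(S(S(S(S(S(add(mul(SSZ, SZ), Z)))))))
  step 25: S(S(S(S(S(S(add(add(SZ, mul(SZ, SZ)), Z)))))))
  step 26: S(S(S(S(S(S(add(S(add(Z, mul(SZ, SZ))), Z)))))))
  step 27: S(S(S(S(S(S(S(add(add(Z, mul(SZ, SZ)), Z))))))))
  step 28: S(S(S(S(S(S(S(add(mul(SZ, SZ), Z))))))))
  step 29: S(S(S(S(S(S(S(add(add(SZ, mul(Z, SZ)), Z))))))))
  step 30: S(S(S(S(S(S(S(add(S(add(Z, mul(Z, SZ))), Z))))))))
  step 31: S(S(S(S(S(S(S(S(add(add(Z, mul(Z, SZ)), Z)))))))))
  step 32: S(S(S(S(S(S(S(S(add(mul(Z, SZ), Z)))))))))
  step 33: S(S(S(S(S(S(S(S(add(Z, Z)))))))))
  step 34: S^8(Z)

Answer: SAME — A ⇓ S^8(Z), B ⇓ S^8(Z)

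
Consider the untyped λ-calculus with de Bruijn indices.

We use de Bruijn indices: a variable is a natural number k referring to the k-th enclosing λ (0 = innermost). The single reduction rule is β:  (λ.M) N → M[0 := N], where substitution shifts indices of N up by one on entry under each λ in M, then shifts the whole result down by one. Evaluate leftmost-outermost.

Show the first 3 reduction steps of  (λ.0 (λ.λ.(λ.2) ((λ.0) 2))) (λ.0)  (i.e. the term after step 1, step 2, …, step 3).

  start: (λ.0 (λ.λ.(λ.2) ((λ.0) 2))) (λ.0)
  →1  (λ.0) (λ.λ.(λ.2) ((λ.0) (λ.0)))
  →2  λ.λ.(λ.2) ((λ.0) (λ.0))
  →3  λ.λ.1

Answer: after 3 steps: λ.λ.1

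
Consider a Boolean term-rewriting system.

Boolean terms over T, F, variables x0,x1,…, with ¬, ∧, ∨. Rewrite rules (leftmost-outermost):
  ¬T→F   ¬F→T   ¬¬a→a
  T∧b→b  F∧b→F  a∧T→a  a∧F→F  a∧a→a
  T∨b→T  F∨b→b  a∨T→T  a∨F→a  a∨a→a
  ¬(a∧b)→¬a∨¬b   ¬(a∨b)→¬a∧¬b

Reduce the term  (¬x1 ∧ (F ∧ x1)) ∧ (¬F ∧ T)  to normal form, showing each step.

Answer: normal form = F  (in 3 steps)

Working:
  start: (¬x1 ∧ (F ∧ x1)) ∧ (¬F ∧ T)
  →1  (¬x1 ∧ F) ∧ (¬F ∧ T)
  →2  F ∧ (¬F ∧ T)
  →3  F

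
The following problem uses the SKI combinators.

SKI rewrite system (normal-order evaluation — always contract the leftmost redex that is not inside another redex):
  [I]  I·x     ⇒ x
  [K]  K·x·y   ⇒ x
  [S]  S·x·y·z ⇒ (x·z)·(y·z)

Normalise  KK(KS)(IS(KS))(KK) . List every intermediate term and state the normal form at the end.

  start: KK(KS)(IS(KS))(KK)
  →1  K(IS(KS))(KK)
  →2  IS(KS)
  →3  S(KS)

Answer: normal form = S(KS)  (in 3 steps)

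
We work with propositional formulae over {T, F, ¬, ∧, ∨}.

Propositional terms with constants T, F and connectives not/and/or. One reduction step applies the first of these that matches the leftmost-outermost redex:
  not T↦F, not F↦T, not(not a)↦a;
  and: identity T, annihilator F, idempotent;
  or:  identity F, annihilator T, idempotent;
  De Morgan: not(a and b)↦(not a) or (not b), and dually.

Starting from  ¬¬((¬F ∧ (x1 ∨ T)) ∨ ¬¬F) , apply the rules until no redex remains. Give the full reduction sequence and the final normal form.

  start: ¬¬((¬F ∧ (x1 ∨ T)) ∨ ¬¬F)
  [1] (¬F ∧ (x1 ∨ T)) ∨ ¬¬F
  [2] (T ∧ (x1 ∨ T)) ∨ ¬¬F
  [3] (x1 ∨ T) ∨ ¬¬F
  [4] T ∨ ¬¬F
  [5] T

Answer: normal form = T  (in 5 steps)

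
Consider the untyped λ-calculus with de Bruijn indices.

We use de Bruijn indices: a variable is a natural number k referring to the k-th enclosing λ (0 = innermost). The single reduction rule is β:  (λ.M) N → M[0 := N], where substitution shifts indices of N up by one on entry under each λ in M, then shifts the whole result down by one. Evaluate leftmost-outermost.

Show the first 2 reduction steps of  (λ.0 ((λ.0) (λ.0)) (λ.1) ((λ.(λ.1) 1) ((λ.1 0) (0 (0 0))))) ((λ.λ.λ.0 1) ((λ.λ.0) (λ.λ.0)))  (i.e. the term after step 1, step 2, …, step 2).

Answer: after 2 steps: (λ.λ.0 1) ((λ.0) (λ.0)) (λ.(λ.λ.λ.0 1) ((λ.λ.0) (λ.λ.0))) ((λ.(λ.1) ((λ.λ.λ.0 1) ((λ.λ.0) (λ.λ.0)))) ((λ.(λ.λ.λ.0 1) ((λ.λ.0) (λ.λ.0)) 0) ((λ.λ.λ.0 1) ((λ.λ.0) (λ.λ.0)) ((λ.λ.λ.0 1) ((λ.λ.0) (λ.λ.0)) ((λ.λ.λ.0 1) ((λ.λ.0) (λ.λ.0)))))))

Derivation:
  start: (λ.0 ((λ.0) (λ.0)) (λ.1) ((λ.(λ.1) 1) ((λ.1 0) (0 (0 0))))) ((λ.λ.λ.0 1) ((λ.λ.0) (λ.λ.0)))
  [1] (λ.λ.λ.0 1) ((λ.λ.0) (λ.λ.0)) ((λ.0) (λ.0)) (λ.(λ.λ.λ.0 1) ((λ.λ.0) (λ.λ.0))) ((λ.(λ.1) ((λ.λ.λ.0 1) ((λ.λ.0) (λ.λ.0)))) ((λ.(λ.λ.λ.0 1) ((λ.λ.0) (λ.λ.0)) 0) ((λ.λ.λ.0 1) ((λ.λ.0) (λ.λ.0)) ((λ.λ.λ.0 1) ((λ.λ.0) (λ.λ.0)) ((λ.λ.λ.0 1) ((λ.λ.0) (λ.λ.0)))))))
  [2] (λ.λ.0 1) ((λ.0) (λ.0)) (λ.(λ.λ.λ.0 1) ((λ.λ.0) (λ.λ.0))) ((λ.(λ.1) ((λ.λ.λ.0 1) ((λ.λ.0) (λ.λ.0)))) ((λ.(λ.λ.λ.0 1) ((λ.λ.0) (λ.λ.0)) 0) ((λ.λ.λ.0 1) ((λ.λ.0) (λ.λ.0)) ((λ.λ.λ.0 1) ((λ.λ.0) (λ.λ.0)) ((λ.λ.λ.0 1) ((λ.λ.0) (λ.λ.0)))))))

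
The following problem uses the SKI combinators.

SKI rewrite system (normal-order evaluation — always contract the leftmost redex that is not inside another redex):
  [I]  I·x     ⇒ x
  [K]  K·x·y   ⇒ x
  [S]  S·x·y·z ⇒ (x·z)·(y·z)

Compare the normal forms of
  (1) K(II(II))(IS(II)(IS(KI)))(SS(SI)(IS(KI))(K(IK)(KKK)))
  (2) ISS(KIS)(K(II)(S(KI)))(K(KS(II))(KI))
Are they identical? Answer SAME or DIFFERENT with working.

Answer: DIFFERENT — A ⇓ K(K(S(KI)K)), B ⇓ SS

Derivation:
Term A:
  start: K(II(II))(IS(II)(IS(KI)))(SS(SI)(IS(KI))(K(IK)(KKK)))
  →1  II(II)(SS(SI)(IS(KI))(K(IK)(KKK)))
  →2  I(II)(SS(SI)(IS(KI))(K(IK)(KKK)))
  →3  II(SS(SI)(IS(KI))(K(IK)(KKK)))
  →4  I(SS(SI)(IS(KI))(K(IK)(KKK)))
  →5  SS(SI)(IS(KI))(K(IK)(KKK))
  →6  S(IS(KI))(SI(IS(KI)))(K(IK)(KKK))
  →7  IS(KI)(K(IK)(KKK))(SI(IS(KI))(K(IK)(KKK)))
  →8  S(KI)(K(IK)(KKK))(SI(IS(KI))(K(IK)(KKK)))
  →9  KI(SI(IS(KI))(K(IK)(KKK)))(K(IK)(KKK)(SI(IS(KI))(K(IK)(KKK))))
  →10  I(K(IK)(KKK)(SI(IS(KI))(K(IK)(KKK))))
  →11  K(IK)(KKK)(SI(IS(KI))(K(IK)(KKK)))
  →12  IK(SI(IS(KI))(K(IK)(KKK)))
  →13  K(SI(IS(KI))(K(IK)(KKK)))
  →14  K(I(K(IK)(KKK))(IS(KI)(K(IK)(KKK))))
  →15  K(K(IK)(KKK)(IS(KI)(K(IK)(KKK))))
  →16  K(IK(IS(KI)(K(IK)(KKK))))
  →17  K(K(IS(KI)(K(IK)(KKK))))
  →18  K(K(S(KI)(K(IK)(KKK))))
  →19  K(K(S(KI)(IK)))
  →20  K(K(S(KI)K))

Term B:
  start: ISS(KIS)(K(II)(S(KI)))(K(KS(II))(KI))
  →1  SS(KIS)(K(II)(S(KI)))(K(KS(II))(KI))
  →2  S(K(II)(S(KI)))(KIS(K(II)(S(KI))))(K(KS(II))(KI))
  →3  K(II)(S(KI))(K(KS(II))(KI))(KIS(K(II)(S(KI)))(K(KS(II))(KI)))
  →4  II(K(KS(II))(KI))(KIS(K(II)(S(KI)))(K(KS(II))(KI)))
  →5  I(K(KS(II))(KI))(KIS(K(II)(S(KI)))(K(KS(II))(KI)))
  →6  K(KS(II))(KI)(KIS(K(II)(S(KI)))(K(KS(II))(KI)))
  →7  KS(II)(KIS(K(II)(S(KI)))(K(KS(II))(KI)))
  →8  S(KIS(K(II)(S(KI)))(K(KS(II))(KI)))
  →9  S(I(K(II)(S(KI)))(K(KS(II))(KI)))
  →10  S(K(II)(S(KI))(K(KS(II))(KI)))
  →11  S(II(K(KS(II))(KI)))
  →12  S(I(K(KS(II))(KI)))
  →13  S(K(KS(II))(KI))
  →14  S(KS(II))
  →15  SS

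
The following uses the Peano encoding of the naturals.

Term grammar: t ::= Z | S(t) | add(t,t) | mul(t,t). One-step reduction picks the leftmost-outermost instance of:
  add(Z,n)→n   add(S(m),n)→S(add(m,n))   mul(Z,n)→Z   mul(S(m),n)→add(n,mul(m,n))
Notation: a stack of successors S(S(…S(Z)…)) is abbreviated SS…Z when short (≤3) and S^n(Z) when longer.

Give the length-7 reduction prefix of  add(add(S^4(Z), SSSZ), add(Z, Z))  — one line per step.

  start: add(add(S^4(Z), SSSZ), add(Z, Z))
  step 1: add(S(add(SSSZ, SSSZ)), add(Z, Z))
  step 2: S(add(add(SSSZ, SSSZ), add(Z, Z)))
  step 3: S(add(S(add(SSZ, SSSZ)), add(Z, Z)))
  step 4: S(S(add(add(SSZ, SSSZ), add(Z, Z))))
  step 5: S(S(add(S(add(SZ, SSSZ)), add(Z, Z))))
  step 6: S(S(S(add(add(SZ, SSSZ), add(Z, Z)))))
  step 7: S(S(S(add(S(add(Z, SSSZ)), add(Z, Z)))))

Answer: after 7 steps: S(S(S(add(S(add(Z, SSSZ)), add(Z, Z)))))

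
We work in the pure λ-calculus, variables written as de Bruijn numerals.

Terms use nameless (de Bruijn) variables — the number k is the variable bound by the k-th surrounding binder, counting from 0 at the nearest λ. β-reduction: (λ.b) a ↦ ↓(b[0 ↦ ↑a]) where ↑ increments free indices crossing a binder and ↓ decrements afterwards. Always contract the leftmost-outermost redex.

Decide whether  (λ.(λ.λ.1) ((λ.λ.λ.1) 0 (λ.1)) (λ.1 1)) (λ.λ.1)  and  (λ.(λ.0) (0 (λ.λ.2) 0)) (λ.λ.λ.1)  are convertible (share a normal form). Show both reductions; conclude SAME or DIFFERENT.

Answer: SAME — A ⇓ λ.λ.λ.λ.1, B ⇓ λ.λ.λ.λ.1

Reduction:
Term A:
  start: (λ.(λ.λ.1) ((λ.λ.λ.1) 0 (λ.1)) (λ.1 1)) (λ.λ.1)
  step 1: (λ.λ.1) ((λ.λ.λ.1) (λ.λ.1) (λ.λ.λ.1)) (λ.(λ.λ.1) (λ.λ.1))
  step 2: (λ.(λ.λ.λ.1) (λ.λ.1) (λ.λ.λ.1)) (λ.(λ.λ.1) (λ.λ.1))
  step 3: (λ.λ.λ.1) (λ.λ.1) (λ.λ.λ.1)
  step 4: (λ.λ.1) (λ.λ.λ.1)
  step 5: λ.λ.λ.λ.1

Term B:
  start: (λ.(λ.0) (0 (λ.λ.2) 0)) (λ.λ.λ.1)
  step 1: (λ.0) ((λ.λ.λ.1) (λ.λ.λ.λ.λ.1) (λ.λ.λ.1))
  step 2: (λ.λ.λ.1) (λ.λ.λ.λ.λ.1) (λ.λ.λ.1)
  step 3: (λ.λ.1) (λ.λ.λ.1)
  step 4: λ.λ.λ.λ.1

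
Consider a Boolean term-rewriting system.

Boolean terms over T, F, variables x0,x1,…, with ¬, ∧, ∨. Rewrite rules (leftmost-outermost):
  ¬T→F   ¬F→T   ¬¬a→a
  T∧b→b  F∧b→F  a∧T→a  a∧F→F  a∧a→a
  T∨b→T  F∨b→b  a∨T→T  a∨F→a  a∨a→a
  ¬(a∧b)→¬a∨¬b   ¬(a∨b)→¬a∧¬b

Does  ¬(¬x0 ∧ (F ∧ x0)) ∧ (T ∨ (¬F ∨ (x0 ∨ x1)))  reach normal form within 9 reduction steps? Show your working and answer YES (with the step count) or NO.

  start: ¬(¬x0 ∧ (F ∧ x0)) ∧ (T ∨ (¬F ∨ (x0 ∨ x1)))
  step 1: (¬¬x0 ∨ ¬(F ∧ x0)) ∧ (T ∨ (¬F ∨ (x0 ∨ x1)))
  step 2: (x0 ∨ ¬(F ∧ x0)) ∧ (T ∨ (¬F ∨ (x0 ∨ x1)))
  step 3: (x0 ∨ (¬F ∨ ¬x0)) ∧ (T ∨ (¬F ∨ (x0 ∨ x1)))
  step 4: (x0 ∨ (T ∨ ¬x0)) ∧ (T ∨ (¬F ∨ (x0 ∨ x1)))
  step 5: (x0 ∨ T) ∧ (T ∨ (¬F ∨ (x0 ∨ x1)))
  step 6: T ∧ (T ∨ (¬F ∨ (x0 ∨ x1)))
  step 7: T ∨ (¬F ∨ (x0 ∨ x1))
  step 8: T

Answer: YES — reaches normal form T in 8 ≤ 9 steps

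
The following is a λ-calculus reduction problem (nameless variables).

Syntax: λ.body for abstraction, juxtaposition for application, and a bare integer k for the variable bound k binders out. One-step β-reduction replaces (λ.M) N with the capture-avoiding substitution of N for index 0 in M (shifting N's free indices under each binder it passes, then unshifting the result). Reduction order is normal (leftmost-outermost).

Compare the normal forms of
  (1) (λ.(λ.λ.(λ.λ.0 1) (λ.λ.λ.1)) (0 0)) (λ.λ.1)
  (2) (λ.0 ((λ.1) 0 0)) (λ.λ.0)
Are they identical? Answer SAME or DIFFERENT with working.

Term A:
  start: (λ.(λ.λ.(λ.λ.0 1) (λ.λ.λ.1)) (0 0)) (λ.λ.1)
  step 1: (λ.λ.(λ.λ.0 1) (λ.λ.λ.1)) ((λ.λ.1) (λ.λ.1))
  step 2: λ.(λ.λ.0 1) (λ.λ.λ.1)
  step 3: λ.λ.0 (λ.λ.λ.1)

Term B:
  start: (λ.0 ((λ.1) 0 0)) (λ.λ.0)
  step 1: (λ.λ.0) ((λ.λ.λ.0) (λ.λ.0) (λ.λ.0))
  step 2: λ.0

Answer: DIFFERENT — A ⇓ λ.λ.0 (λ.λ.λ.1), B ⇓ λ.0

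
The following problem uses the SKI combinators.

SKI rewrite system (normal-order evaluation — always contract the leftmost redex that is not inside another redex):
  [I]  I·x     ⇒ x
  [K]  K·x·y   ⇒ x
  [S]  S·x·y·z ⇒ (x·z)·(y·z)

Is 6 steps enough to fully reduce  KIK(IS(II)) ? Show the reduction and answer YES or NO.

  start: KIK(IS(II))
  [1] I(IS(II))
  [2] IS(II)
  [3] S(II)
  [4] SI

Answer: YES — reaches normal form SI in 4 ≤ 6 steps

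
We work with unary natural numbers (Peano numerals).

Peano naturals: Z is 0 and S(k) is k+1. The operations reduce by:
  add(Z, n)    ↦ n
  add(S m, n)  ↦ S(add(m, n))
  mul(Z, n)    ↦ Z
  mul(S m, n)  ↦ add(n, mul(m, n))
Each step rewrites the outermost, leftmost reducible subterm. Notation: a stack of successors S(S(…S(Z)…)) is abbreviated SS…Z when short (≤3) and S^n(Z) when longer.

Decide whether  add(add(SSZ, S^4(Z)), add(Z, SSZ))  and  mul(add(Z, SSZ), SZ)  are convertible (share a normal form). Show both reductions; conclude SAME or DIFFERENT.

Term A:
  start: add(add(SSZ, S^4(Z)), add(Z, SSZ))
  step 1: add(S(add(SZ, S^4(Z))), add(Z, SSZ))
  step 2: S(add(add(SZ, S^4(Z)), add(Z, SSZ)))
  step 3: S(add(S(add(Z, S^4(Z))), add(Z, SSZ)))
  step 4: S(S(add(add(Z, S^4(Z)), add(Z, SSZ))))
  step 5: S(S(add(S^4(Z), add(Z, SSZ))))
  step 6: S(S(S(add(SSSZ, add(Z, SSZ)))))
  step 7: S(S(S(S(add(SSZ, add(Z, SSZ))))))
  step 8: S(S(S(S(S(add(SZ, add(Z, SSZ)))))))
  step 9: S(S(S(S(S(S(add(Z, add(Z, SSZ))))))))
  step 10: S(S(S(S(S(S(add(Z, SSZ)))))))
  step 11: S^8(Z)

Term B:
  start: mul(add(Z, SSZ), SZ)
  step 1: mul(SSZ, SZ)
  step 2: add(SZ, mul(SZ, SZ))
  step 3: S(add(Z, mul(SZ, SZ)))
  step 4: S(mul(SZ, SZ))
  step 5: S(add(SZ, mul(Z, SZ)))
  step 6: S(S(add(Z, mul(Z, SZ))))
  step 7: S(S(mul(Z, SZ)))
  step 8: SSZ

Answer: DIFFERENT — A ⇓ S^8(Z), B ⇓ SSZ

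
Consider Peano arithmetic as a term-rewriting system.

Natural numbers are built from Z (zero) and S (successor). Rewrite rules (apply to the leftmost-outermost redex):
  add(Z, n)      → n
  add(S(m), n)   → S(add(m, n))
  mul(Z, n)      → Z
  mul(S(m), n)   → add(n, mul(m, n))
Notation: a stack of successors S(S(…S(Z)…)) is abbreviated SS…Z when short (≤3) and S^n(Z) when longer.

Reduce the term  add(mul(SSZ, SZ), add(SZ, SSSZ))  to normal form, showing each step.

  start: add(mul(SSZ, SZ), add(SZ, SSSZ))
  [1] add(add(SZ, mul(SZ, SZ)), add(SZ, SSSZ))
  [2] add(S(add(Z, mul(SZ, SZ))), add(SZ, SSSZ))
  [3] S(add(add(Z, mul(SZ, SZ)), add(SZ, SSSZ)))
  [4] S(add(mul(SZ, SZ), add(SZ, SSSZ)))
  [5] S(add(add(SZ, mul(Z, SZ)), add(SZ, SSSZ)))
  [6] S(add(S(add(Z, mul(Z, SZ))), add(SZ, SSSZ)))
  [7] S(S(add(add(Z, mul(Z, SZ)), add(SZ, SSSZ))))
  [8] S(S(add(mul(Z, SZ), add(SZ, SSSZ))))
  [9] S(S(add(Z, add(SZ, SSSZ))))
  [10] S(S(add(SZ, SSSZ)))
  [11] S(S(S(add(Z, SSSZ))))
  [12] S^6(Z)

Answer: normal form = S^6(Z)  (in 12 steps)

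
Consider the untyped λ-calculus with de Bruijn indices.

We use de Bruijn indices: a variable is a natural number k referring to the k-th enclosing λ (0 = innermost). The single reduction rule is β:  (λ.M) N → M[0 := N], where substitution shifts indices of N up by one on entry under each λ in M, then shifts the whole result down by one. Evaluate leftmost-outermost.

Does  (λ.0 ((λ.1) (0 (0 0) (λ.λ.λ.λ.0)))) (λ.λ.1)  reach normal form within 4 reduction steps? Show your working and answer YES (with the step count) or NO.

Answer: YES — reaches normal form λ.λ.λ.1 in 3 ≤ 4 steps

Working:
  start: (λ.0 ((λ.1) (0 (0 0) (λ.λ.λ.λ.0)))) (λ.λ.1)
  →1  (λ.λ.1) ((λ.λ.λ.1) ((λ.λ.1) ((λ.λ.1) (λ.λ.1)) (λ.λ.λ.λ.0)))
  →2  λ.(λ.λ.λ.1) ((λ.λ.1) ((λ.λ.1) (λ.λ.1)) (λ.λ.λ.λ.0))
  →3  λ.λ.λ.1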